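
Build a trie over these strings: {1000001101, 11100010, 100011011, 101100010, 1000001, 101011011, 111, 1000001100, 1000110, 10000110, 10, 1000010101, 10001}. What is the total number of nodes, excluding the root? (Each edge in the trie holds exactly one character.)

Count nodes per top-level branch (shared prefixes stored once):
  '1'-branch (10, 1000001, 1000001100, 1000001101, 1000010101, 10000110, 10001, 1000110, 100011011, 101011011, 101100010, 111, 11100010): 43 nodes
Sum: 43

43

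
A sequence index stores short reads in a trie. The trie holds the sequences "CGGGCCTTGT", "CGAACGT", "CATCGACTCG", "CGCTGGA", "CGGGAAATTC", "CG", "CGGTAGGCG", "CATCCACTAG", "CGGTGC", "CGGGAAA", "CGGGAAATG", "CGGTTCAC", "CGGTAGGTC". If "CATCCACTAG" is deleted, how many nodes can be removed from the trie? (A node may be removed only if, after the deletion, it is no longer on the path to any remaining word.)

A node on "CATCCACTAG"'s path can go only if nothing else ends at it or branches off below it.
The suffix "CACTAG" (6 nodes) is used only by "CATCCACTAG"; the node for "CATC" still has the child "G", so pruning stops there.
Nodes removed: 6

6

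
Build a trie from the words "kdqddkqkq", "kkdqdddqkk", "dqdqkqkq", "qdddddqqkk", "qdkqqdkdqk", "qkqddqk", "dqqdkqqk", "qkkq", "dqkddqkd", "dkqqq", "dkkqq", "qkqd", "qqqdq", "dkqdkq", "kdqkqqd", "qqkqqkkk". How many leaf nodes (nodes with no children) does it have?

15

A leaf is a node with no children — equivalently, the end of a word that is not a proper prefix of any other stored word.
Those words: "dkkqq", "dkqdkq", "dkqqq", "dqdqkqkq", "dqkddqkd", "dqqdkqqk", "kdqddkqkq", "kdqkqqd", "kkdqdddqkk", "qdddddqqkk", "qdkqqdkdqk", "qkkq", "qkqddqk", "qqkqqkkk", "qqqdq"
Leaf count: 15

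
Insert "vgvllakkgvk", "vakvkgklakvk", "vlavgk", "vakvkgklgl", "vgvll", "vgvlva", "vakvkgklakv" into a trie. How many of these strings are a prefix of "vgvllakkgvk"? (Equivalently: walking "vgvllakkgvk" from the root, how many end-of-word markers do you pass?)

2

Walk "vgvllakkgvk" from the root; an end-of-word marker is hit whenever a stored word is a prefix of "vgvllakkgvk".
Prefixes of the query that are stored words: "vgvll", "vgvllakkgvk"
Count: 2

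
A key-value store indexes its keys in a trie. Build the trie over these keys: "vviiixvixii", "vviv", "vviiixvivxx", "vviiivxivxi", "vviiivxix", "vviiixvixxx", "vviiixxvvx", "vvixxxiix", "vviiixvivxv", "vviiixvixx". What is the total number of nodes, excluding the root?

Count nodes per top-level branch (shared prefixes stored once):
  'v'-branch (vviiivxivxi, vviiivxix, vviiixvivxv, vviiixvivxx, vviiixvixii, vviiixvixx, vviiixvixxx, vviiixxvvx, vviv, vvixxxiix): 35 nodes
Sum: 35

35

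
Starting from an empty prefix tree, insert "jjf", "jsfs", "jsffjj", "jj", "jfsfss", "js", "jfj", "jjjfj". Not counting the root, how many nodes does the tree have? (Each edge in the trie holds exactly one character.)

Count nodes per top-level branch (shared prefixes stored once):
  'j'-branch (jfj, jfsfss, jj, jjf, jjjfj, js, jsffjj, jsfs): 18 nodes
Sum: 18

18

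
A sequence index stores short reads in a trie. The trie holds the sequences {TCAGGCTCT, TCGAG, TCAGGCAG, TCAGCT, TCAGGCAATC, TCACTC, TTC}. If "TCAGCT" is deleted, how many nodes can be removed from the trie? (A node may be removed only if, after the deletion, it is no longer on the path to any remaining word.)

2

After clearing the end-marker at "TCAGCT", prune upward until reaching a node still needed by another word.
The suffix "CT" (2 nodes) is used only by "TCAGCT"; the node for "TCAG" still has the child "G", so pruning stops there.
Nodes removed: 2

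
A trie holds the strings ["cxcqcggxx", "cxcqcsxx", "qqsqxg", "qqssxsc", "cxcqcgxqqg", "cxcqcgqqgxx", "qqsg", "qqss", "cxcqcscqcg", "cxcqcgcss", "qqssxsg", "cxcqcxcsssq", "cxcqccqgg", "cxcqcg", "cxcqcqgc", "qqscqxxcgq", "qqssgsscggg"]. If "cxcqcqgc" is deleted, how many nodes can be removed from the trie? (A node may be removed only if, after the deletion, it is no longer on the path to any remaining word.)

Walk "cxcqcqgc" from the leaf back toward the root, removing each node that no remaining word uses.
The suffix "qgc" (3 nodes) is used only by "cxcqcqgc"; the node for "cxcqc" still has the child "g", so pruning stops there.
Nodes removed: 3

3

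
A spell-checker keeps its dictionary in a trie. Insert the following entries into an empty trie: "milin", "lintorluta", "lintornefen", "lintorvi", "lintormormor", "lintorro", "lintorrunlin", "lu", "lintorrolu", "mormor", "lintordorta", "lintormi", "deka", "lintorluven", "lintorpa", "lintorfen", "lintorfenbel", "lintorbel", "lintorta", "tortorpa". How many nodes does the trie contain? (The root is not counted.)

For each word, the new-node count is its length minus the longest prefix already in the trie:
  "milin" → 5 new (m, i, l, i, n)
  "lintorluta" → 10 new (l, i, n, t, o, r, l, u, t, a)
  "lintornefen" → prefix "lintor" already present; 5 new (n, e, f, e, n)
  "lintorvi" → prefix "lintor" already present; 2 new (v, i)
  "lintormormor" → prefix "lintor" already present; 6 new (m, o, r, m, o, r)
  "lintorro" → prefix "lintor" already present; 2 new (r, o)
  "lintorrunlin" → prefix "lintorr" already present; 5 new (u, n, l, i, n)
  "lu" → prefix "l" already present; 1 new (u)
  "lintorrolu" → prefix "lintorro" already present; 2 new (l, u)
  "mormor" → prefix "m" already present; 5 new (o, r, m, o, r)
  "lintordorta" → prefix "lintor" already present; 5 new (d, o, r, t, a)
  "lintormi" → prefix "lintorm" already present; 1 new (i)
  "deka" → 4 new (d, e, k, a)
  "lintorluven" → prefix "lintorlu" already present; 3 new (v, e, n)
  "lintorpa" → prefix "lintor" already present; 2 new (p, a)
  "lintorfen" → prefix "lintor" already present; 3 new (f, e, n)
  "lintorfenbel" → prefix "lintorfen" already present; 3 new (b, e, l)
  "lintorbel" → prefix "lintor" already present; 3 new (b, e, l)
  "lintorta" → prefix "lintor" already present; 2 new (t, a)
  "tortorpa" → 8 new (t, o, r, t, o, r, p, a)
Total nodes = 5 + 10 + 5 + 2 + 6 + 2 + 5 + 1 + 2 + 5 + 5 + 1 + 4 + 3 + 2 + 3 + 3 + 3 + 2 + 8 = 77

77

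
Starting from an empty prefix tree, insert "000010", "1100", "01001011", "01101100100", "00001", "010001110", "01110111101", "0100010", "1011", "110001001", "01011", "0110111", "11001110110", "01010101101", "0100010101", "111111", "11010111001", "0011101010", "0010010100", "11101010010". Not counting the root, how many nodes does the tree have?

103

Trace insertions, counting only characters that open a new branch:
  "000010" → 6 new (0, 0, 0, 0, 1, 0)
  "1100" → 4 new (1, 1, 0, 0)
  "01001011" → prefix "0" already present; 7 new (1, 0, 0, 1, 0, 1, 1)
  "01101100100" → prefix "01" already present; 9 new (1, 0, 1, 1, 0, 0, 1, 0, 0)
  "00001" → prefix "00001" already present; 0 new (none)
  "010001110" → prefix "0100" already present; 5 new (0, 1, 1, 1, 0)
  "01110111101" → prefix "011" already present; 8 new (1, 0, 1, 1, 1, 1, 0, 1)
  "0100010" → prefix "010001" already present; 1 new (0)
  "1011" → prefix "1" already present; 3 new (0, 1, 1)
  "110001001" → prefix "1100" already present; 5 new (0, 1, 0, 0, 1)
  "01011" → prefix "010" already present; 2 new (1, 1)
  "0110111" → prefix "011011" already present; 1 new (1)
  "11001110110" → prefix "1100" already present; 7 new (1, 1, 1, 0, 1, 1, 0)
  "01010101101" → prefix "0101" already present; 7 new (0, 1, 0, 1, 1, 0, 1)
  "0100010101" → prefix "0100010" already present; 3 new (1, 0, 1)
  "111111" → prefix "11" already present; 4 new (1, 1, 1, 1)
  "11010111001" → prefix "110" already present; 8 new (1, 0, 1, 1, 1, 0, 0, 1)
  "0011101010" → prefix "00" already present; 8 new (1, 1, 1, 0, 1, 0, 1, 0)
  "0010010100" → prefix "001" already present; 7 new (0, 0, 1, 0, 1, 0, 0)
  "11101010010" → prefix "111" already present; 8 new (0, 1, 0, 1, 0, 0, 1, 0)
Total nodes = 6 + 4 + 7 + 9 + 0 + 5 + 8 + 1 + 3 + 5 + 2 + 1 + 7 + 7 + 3 + 4 + 8 + 8 + 7 + 8 = 103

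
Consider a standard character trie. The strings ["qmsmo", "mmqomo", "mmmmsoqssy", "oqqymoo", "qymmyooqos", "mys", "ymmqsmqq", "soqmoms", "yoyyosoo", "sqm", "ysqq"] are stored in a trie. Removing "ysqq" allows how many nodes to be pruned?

3

Walk "ysqq" from the leaf back toward the root, removing each node that no remaining word uses.
The suffix "sqq" (3 nodes) is used only by "ysqq"; the node for "y" still has the child "m", so pruning stops there.
Nodes removed: 3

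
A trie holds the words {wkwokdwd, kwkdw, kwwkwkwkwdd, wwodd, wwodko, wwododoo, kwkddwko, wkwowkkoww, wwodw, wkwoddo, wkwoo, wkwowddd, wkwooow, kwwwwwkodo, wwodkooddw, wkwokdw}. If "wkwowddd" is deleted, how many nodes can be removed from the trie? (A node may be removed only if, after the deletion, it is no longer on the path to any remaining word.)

3

A node on "wkwowddd"'s path can go only if nothing else ends at it or branches off below it.
The suffix "ddd" (3 nodes) is used only by "wkwowddd"; the node for "wkwow" still has the child "k", so pruning stops there.
Nodes removed: 3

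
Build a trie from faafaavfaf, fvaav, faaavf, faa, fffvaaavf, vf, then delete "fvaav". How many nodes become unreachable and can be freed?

Walk "fvaav" from the leaf back toward the root, removing each node that no remaining word uses.
The suffix "vaav" (4 nodes) is used only by "fvaav"; the node for "f" still has the child "a", so pruning stops there.
Nodes removed: 4

4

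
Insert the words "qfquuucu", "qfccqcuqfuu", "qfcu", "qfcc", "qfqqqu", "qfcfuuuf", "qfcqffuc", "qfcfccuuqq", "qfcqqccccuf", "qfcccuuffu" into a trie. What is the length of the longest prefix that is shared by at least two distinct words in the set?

4

The deepest shared node is where two words last agree before diverging.
"qfcc" and "qfcccuuffu" agree on "qfcc" (4 characters) before diverging; nothing deeper is shared.
Longest shared-prefix length: 4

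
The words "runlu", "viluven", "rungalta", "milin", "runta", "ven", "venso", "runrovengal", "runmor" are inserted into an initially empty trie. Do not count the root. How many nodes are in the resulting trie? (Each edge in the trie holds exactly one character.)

39

Trace insertions, counting only characters that open a new branch:
  "runlu" → 5 new (r, u, n, l, u)
  "viluven" → 7 new (v, i, l, u, v, e, n)
  "rungalta" → prefix "run" already present; 5 new (g, a, l, t, a)
  "milin" → 5 new (m, i, l, i, n)
  "runta" → prefix "run" already present; 2 new (t, a)
  "ven" → prefix "v" already present; 2 new (e, n)
  "venso" → prefix "ven" already present; 2 new (s, o)
  "runrovengal" → prefix "run" already present; 8 new (r, o, v, e, n, g, a, l)
  "runmor" → prefix "run" already present; 3 new (m, o, r)
Total nodes = 5 + 7 + 5 + 5 + 2 + 2 + 2 + 8 + 3 = 39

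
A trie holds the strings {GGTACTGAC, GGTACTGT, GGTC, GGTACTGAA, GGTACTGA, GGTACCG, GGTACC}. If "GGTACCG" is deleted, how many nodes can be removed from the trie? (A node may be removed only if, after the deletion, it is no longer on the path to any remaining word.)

1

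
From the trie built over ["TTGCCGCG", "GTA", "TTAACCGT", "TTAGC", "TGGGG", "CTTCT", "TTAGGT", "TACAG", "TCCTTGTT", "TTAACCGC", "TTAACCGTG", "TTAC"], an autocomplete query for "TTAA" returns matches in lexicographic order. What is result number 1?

TTAACCGC

Filter for "TTAA…" and sort: "TTAACCGC", "TTAACCGT", "TTAACCGTG"
Position 1: TTAACCGC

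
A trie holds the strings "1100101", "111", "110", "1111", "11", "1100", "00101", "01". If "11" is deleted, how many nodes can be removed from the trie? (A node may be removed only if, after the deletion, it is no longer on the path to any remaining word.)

0

A node on "11"'s path can go only if nothing else ends at it or branches off below it.
Every node on "11" is still needed (e.g. by "1100101"), so nothing is freed.
Nodes removed: 0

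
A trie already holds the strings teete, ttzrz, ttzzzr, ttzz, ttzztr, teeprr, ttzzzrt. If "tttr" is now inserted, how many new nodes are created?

"tt" is already a path in the trie; the remaining "tr" must be added.
New nodes needed: |"tttr"| − 2 = 4 − 2 = 2.

2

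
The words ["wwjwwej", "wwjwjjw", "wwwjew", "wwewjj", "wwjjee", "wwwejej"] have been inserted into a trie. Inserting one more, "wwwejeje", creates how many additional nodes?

Walking "wwwejeje" from the root, the first 7 characters ("wwwejej") follow existing edges; "e" is the first miss.
So 8 − 7 = 1 new nodes.

1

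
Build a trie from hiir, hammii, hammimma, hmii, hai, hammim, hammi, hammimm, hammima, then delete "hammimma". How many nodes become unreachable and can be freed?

1

After clearing the end-marker at "hammimma", prune upward until reaching a node still needed by another word.
The suffix "a" (1 node) is used only by "hammimma"; "hammimm" is itself a stored word, so pruning stops there.
Nodes removed: 1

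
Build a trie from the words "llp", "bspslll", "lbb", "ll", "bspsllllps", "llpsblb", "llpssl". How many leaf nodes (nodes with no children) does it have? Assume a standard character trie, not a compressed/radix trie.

4

A leaf is a node with no children — equivalently, the end of a word that is not a proper prefix of any other stored word.
Those words: "bspsllllps", "lbb", "llpsblb", "llpssl"
Leaf count: 4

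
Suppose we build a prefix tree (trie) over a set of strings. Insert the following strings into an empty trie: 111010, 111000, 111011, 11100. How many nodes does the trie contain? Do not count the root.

9

Trace insertions, counting only characters that open a new branch:
  "111010" → 6 new (1, 1, 1, 0, 1, 0)
  "111000" → prefix "1110" already present; 2 new (0, 0)
  "111011" → prefix "11101" already present; 1 new (1)
  "11100" → prefix "11100" already present; 0 new (none)
Total nodes = 6 + 2 + 1 + 0 = 9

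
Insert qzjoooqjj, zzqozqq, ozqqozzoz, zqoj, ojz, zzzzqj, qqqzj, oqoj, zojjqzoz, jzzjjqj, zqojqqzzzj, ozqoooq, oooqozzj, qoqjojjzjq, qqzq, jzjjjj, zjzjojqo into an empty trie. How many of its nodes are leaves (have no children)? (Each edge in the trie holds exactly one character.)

16

Leaves are exactly the stored words that no other stored word extends.
Those words: "jzjjjj", "jzzjjqj", "ojz", "oooqozzj", "oqoj", "ozqoooq", "ozqqozzoz", "qoqjojjzjq", "qqqzj", "qqzq", "qzjoooqjj", "zjzjojqo", "zojjqzoz", "zqojqqzzzj", "zzqozqq", "zzzzqj"
Leaf count: 16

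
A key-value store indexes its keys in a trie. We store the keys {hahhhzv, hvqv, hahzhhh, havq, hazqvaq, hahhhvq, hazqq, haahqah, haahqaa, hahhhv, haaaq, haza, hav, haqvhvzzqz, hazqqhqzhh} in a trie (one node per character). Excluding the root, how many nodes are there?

46

Count nodes per top-level branch (shared prefixes stored once):
  'h'-branch (haaaq, haahqaa, haahqah, hahhhv, hahhhvq, hahhhzv, hahzhhh, haqvhvzzqz, hav, havq, haza, hazqq, hazqqhqzhh, hazqvaq, hvqv): 46 nodes
Sum: 46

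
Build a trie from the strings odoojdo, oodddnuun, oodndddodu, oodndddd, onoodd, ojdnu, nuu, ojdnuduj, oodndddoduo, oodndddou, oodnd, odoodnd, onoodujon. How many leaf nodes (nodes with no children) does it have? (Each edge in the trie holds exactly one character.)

Leaves are exactly the stored words that no other stored word extends.
Those words: "nuu", "odoodnd", "odoojdo", "ojdnuduj", "onoodd", "onoodujon", "oodddnuun", "oodndddd", "oodndddoduo", "oodndddou"
Leaf count: 10

10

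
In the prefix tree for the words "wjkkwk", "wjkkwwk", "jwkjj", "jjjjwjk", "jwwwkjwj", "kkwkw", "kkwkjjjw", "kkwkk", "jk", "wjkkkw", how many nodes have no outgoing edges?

10

Leaves are exactly the stored words that no other stored word extends.
Those words: "jjjjwjk", "jk", "jwkjj", "jwwwkjwj", "kkwkjjjw", "kkwkk", "kkwkw", "wjkkkw", "wjkkwk", "wjkkwwk"
Leaf count: 10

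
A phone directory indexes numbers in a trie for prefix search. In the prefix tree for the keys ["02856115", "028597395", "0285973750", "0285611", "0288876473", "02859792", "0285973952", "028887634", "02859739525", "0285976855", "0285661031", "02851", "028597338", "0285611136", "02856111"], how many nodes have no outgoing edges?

Leaves are exactly the stored words that no other stored word extends.
Those words: "02851", "0285611136", "02856115", "0285661031", "028597338", "0285973750", "02859739525", "0285976855", "02859792", "028887634", "0288876473"
Leaf count: 11

11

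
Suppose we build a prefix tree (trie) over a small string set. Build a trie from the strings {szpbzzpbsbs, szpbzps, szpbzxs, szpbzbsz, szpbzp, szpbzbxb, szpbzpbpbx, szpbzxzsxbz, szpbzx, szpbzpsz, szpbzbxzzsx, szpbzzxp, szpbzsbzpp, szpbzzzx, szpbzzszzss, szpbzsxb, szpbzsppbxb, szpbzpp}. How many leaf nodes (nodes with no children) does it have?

Leaves are exactly the stored words that no other stored word extends.
Those words: "szpbzbsz", "szpbzbxb", "szpbzbxzzsx", "szpbzpbpbx", "szpbzpp", "szpbzpsz", "szpbzsbzpp", "szpbzsppbxb", "szpbzsxb", "szpbzxs", "szpbzxzsxbz", "szpbzzpbsbs", "szpbzzszzss", "szpbzzxp", "szpbzzzx"
Leaf count: 15

15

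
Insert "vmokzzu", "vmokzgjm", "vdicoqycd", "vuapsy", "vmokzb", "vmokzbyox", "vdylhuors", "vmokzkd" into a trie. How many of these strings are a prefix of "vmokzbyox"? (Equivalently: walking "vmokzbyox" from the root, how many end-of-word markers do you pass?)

Check each prefix of "vmokzbyox" against the stored set — each match is an end-marker on the path.
Prefixes of the query that are stored words: "vmokzb", "vmokzbyox"
Count: 2

2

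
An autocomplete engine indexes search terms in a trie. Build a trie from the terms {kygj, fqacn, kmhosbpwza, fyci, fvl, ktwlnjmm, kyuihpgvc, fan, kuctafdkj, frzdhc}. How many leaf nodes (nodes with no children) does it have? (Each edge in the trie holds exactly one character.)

10

Leaves are exactly the stored words that no other stored word extends.
Those words: "fan", "fqacn", "frzdhc", "fvl", "fyci", "kmhosbpwza", "ktwlnjmm", "kuctafdkj", "kygj", "kyuihpgvc"
Leaf count: 10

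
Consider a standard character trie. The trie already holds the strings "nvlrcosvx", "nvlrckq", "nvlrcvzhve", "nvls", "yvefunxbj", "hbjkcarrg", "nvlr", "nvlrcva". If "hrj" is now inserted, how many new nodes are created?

The longest prefix of "hrj" already in the trie is "h" (length 1).
Each of the 2 remaining characters creates one node.

2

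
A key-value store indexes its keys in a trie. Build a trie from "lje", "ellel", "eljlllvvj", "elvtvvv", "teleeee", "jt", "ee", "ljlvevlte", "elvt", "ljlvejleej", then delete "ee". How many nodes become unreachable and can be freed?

1

Walk "ee" from the leaf back toward the root, removing each node that no remaining word uses.
The suffix "e" (1 node) is used only by "ee"; the node for "e" still has the child "l", so pruning stops there.
Nodes removed: 1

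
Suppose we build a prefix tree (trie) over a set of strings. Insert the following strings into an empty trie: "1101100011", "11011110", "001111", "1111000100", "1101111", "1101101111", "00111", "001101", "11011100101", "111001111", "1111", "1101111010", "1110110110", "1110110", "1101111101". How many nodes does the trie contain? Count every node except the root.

Insert word by word; a character creates a node only if that edge doesn't already exist:
  "1101100011" → 10 new (1, 1, 0, 1, 1, 0, 0, 0, 1, 1)
  "11011110" → prefix "11011" already present; 3 new (1, 1, 0)
  "001111" → 6 new (0, 0, 1, 1, 1, 1)
  "1111000100" → prefix "11" already present; 8 new (1, 1, 0, 0, 0, 1, 0, 0)
  "1101111" → prefix "1101111" already present; 0 new (none)
  "1101101111" → prefix "110110" already present; 4 new (1, 1, 1, 1)
  "00111" → prefix "00111" already present; 0 new (none)
  "001101" → prefix "0011" already present; 2 new (0, 1)
  "11011100101" → prefix "110111" already present; 5 new (0, 0, 1, 0, 1)
  "111001111" → prefix "111" already present; 6 new (0, 0, 1, 1, 1, 1)
  "1111" → prefix "1111" already present; 0 new (none)
  "1101111010" → prefix "11011110" already present; 2 new (1, 0)
  "1110110110" → prefix "1110" already present; 6 new (1, 1, 0, 1, 1, 0)
  "1110110" → prefix "1110110" already present; 0 new (none)
  "1101111101" → prefix "1101111" already present; 3 new (1, 0, 1)
Total nodes = 10 + 3 + 6 + 8 + 0 + 4 + 0 + 2 + 5 + 6 + 0 + 2 + 6 + 0 + 3 = 55

55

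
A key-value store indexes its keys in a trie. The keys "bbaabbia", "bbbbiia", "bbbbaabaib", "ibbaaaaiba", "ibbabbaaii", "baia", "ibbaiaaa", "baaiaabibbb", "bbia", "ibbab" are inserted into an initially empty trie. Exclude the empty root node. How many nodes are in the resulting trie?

Count nodes per top-level branch (shared prefixes stored once):
  'b'-branch (baaiaabibbb, baia, bbaabbia, bbbbaabaib, bbbbiia, bbia): 33 nodes
  'i'-branch (ibbaaaaiba, ibbab, ibbabbaaii, ibbaiaaa): 20 nodes
Sum: 53

53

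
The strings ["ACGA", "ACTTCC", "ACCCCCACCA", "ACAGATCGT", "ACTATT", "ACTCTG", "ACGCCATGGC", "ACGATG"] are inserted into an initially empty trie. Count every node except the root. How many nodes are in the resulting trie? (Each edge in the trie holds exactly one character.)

For each word, the new-node count is its length minus the longest prefix already in the trie:
  "ACGA" → 4 new (A, C, G, A)
  "ACTTCC" → prefix "AC" already present; 4 new (T, T, C, C)
  "ACCCCCACCA" → prefix "AC" already present; 8 new (C, C, C, C, A, C, C, A)
  "ACAGATCGT" → prefix "AC" already present; 7 new (A, G, A, T, C, G, T)
  "ACTATT" → prefix "ACT" already present; 3 new (A, T, T)
  "ACTCTG" → prefix "ACT" already present; 3 new (C, T, G)
  "ACGCCATGGC" → prefix "ACG" already present; 7 new (C, C, A, T, G, G, C)
  "ACGATG" → prefix "ACGA" already present; 2 new (T, G)
Total nodes = 4 + 4 + 8 + 7 + 3 + 3 + 7 + 2 = 38

38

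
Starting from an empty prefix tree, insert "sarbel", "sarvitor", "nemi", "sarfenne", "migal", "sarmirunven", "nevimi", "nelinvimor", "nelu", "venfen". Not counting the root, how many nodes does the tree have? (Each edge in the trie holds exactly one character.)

Insert word by word; a character creates a node only if that edge doesn't already exist:
  "sarbel" → 6 new (s, a, r, b, e, l)
  "sarvitor" → prefix "sar" already present; 5 new (v, i, t, o, r)
  "nemi" → 4 new (n, e, m, i)
  "sarfenne" → prefix "sar" already present; 5 new (f, e, n, n, e)
  "migal" → 5 new (m, i, g, a, l)
  "sarmirunven" → prefix "sar" already present; 8 new (m, i, r, u, n, v, e, n)
  "nevimi" → prefix "ne" already present; 4 new (v, i, m, i)
  "nelinvimor" → prefix "ne" already present; 8 new (l, i, n, v, i, m, o, r)
  "nelu" → prefix "nel" already present; 1 new (u)
  "venfen" → 6 new (v, e, n, f, e, n)
Total nodes = 6 + 5 + 4 + 5 + 5 + 8 + 4 + 8 + 1 + 6 = 52

52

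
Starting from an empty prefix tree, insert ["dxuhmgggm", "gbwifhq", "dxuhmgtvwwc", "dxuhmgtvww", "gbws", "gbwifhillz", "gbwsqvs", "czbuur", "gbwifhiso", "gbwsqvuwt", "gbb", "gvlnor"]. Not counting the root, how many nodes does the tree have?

46

Trace insertions, counting only characters that open a new branch:
  "dxuhmgggm" → 9 new (d, x, u, h, m, g, g, g, m)
  "gbwifhq" → 7 new (g, b, w, i, f, h, q)
  "dxuhmgtvwwc" → prefix "dxuhmg" already present; 5 new (t, v, w, w, c)
  "dxuhmgtvww" → prefix "dxuhmgtvww" already present; 0 new (none)
  "gbws" → prefix "gbw" already present; 1 new (s)
  "gbwifhillz" → prefix "gbwifh" already present; 4 new (i, l, l, z)
  "gbwsqvs" → prefix "gbws" already present; 3 new (q, v, s)
  "czbuur" → 6 new (c, z, b, u, u, r)
  "gbwifhiso" → prefix "gbwifhi" already present; 2 new (s, o)
  "gbwsqvuwt" → prefix "gbwsqv" already present; 3 new (u, w, t)
  "gbb" → prefix "gb" already present; 1 new (b)
  "gvlnor" → prefix "g" already present; 5 new (v, l, n, o, r)
Total nodes = 9 + 7 + 5 + 0 + 1 + 4 + 3 + 6 + 2 + 3 + 1 + 5 = 46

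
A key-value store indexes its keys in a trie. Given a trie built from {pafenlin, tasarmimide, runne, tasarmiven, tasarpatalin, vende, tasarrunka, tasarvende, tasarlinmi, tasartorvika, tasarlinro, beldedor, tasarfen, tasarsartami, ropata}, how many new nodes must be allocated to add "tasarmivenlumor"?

Walking "tasarmivenlumor" from the root, the first 10 characters ("tasarmiven") follow existing edges; "l" is the first miss.
Each of the 5 remaining characters creates one node.

5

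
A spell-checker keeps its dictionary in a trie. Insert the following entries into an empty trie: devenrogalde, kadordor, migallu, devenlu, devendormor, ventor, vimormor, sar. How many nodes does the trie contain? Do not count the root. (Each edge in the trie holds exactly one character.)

51

Insert word by word; a character creates a node only if that edge doesn't already exist:
  "devenrogalde" → 12 new (d, e, v, e, n, r, o, g, a, l, d, e)
  "kadordor" → 8 new (k, a, d, o, r, d, o, r)
  "migallu" → 7 new (m, i, g, a, l, l, u)
  "devenlu" → prefix "deven" already present; 2 new (l, u)
  "devendormor" → prefix "deven" already present; 6 new (d, o, r, m, o, r)
  "ventor" → 6 new (v, e, n, t, o, r)
  "vimormor" → prefix "v" already present; 7 new (i, m, o, r, m, o, r)
  "sar" → 3 new (s, a, r)
Total nodes = 12 + 8 + 7 + 2 + 6 + 6 + 7 + 3 = 51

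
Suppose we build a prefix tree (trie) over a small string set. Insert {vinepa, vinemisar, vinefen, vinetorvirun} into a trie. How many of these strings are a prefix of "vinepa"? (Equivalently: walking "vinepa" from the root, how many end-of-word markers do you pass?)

Walk "vinepa" from the root; an end-of-word marker is hit whenever a stored word is a prefix of "vinepa".
Prefixes of the query that are stored words: "vinepa"
Count: 1

1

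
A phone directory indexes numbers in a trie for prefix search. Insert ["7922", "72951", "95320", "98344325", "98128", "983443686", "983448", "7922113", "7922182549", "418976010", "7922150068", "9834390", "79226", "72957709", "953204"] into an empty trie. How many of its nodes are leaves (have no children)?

Leaves are exactly the stored words that no other stored word extends.
Those words: "418976010", "72951", "72957709", "7922113", "7922150068", "7922182549", "79226", "953204", "98128", "9834390", "98344325", "983443686", "983448"
Leaf count: 13

13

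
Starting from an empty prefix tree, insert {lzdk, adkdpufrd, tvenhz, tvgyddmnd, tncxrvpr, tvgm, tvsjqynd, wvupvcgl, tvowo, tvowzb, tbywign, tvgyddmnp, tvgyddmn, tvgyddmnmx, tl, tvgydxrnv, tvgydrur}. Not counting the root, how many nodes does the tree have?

70

Count nodes per top-level branch (shared prefixes stored once):
  'a'-branch (adkdpufrd): 9 nodes
  'l'-branch (lzdk): 4 nodes
  't'-branch (tbywign, tl, tncxrvpr, tvenhz, tvgm, tvgyddmn, tvgyddmnd, tvgyddmnmx, tvgyddmnp, tvgydrur, tvgydxrnv, tvowo, tvowzb, tvsjqynd): 49 nodes
  'w'-branch (wvupvcgl): 8 nodes
Sum: 70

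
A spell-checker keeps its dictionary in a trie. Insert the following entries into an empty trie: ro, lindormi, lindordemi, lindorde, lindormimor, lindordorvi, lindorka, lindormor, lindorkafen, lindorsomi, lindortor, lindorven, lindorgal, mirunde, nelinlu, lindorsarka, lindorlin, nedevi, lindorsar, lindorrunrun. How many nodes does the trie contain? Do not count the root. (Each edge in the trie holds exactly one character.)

72

For each word, the new-node count is its length minus the longest prefix already in the trie:
  "ro" → 2 new (r, o)
  "lindormi" → 8 new (l, i, n, d, o, r, m, i)
  "lindordemi" → prefix "lindor" already present; 4 new (d, e, m, i)
  "lindorde" → prefix "lindorde" already present; 0 new (none)
  "lindormimor" → prefix "lindormi" already present; 3 new (m, o, r)
  "lindordorvi" → prefix "lindord" already present; 4 new (o, r, v, i)
  "lindorka" → prefix "lindor" already present; 2 new (k, a)
  "lindormor" → prefix "lindorm" already present; 2 new (o, r)
  "lindorkafen" → prefix "lindorka" already present; 3 new (f, e, n)
  "lindorsomi" → prefix "lindor" already present; 4 new (s, o, m, i)
  "lindortor" → prefix "lindor" already present; 3 new (t, o, r)
  "lindorven" → prefix "lindor" already present; 3 new (v, e, n)
  "lindorgal" → prefix "lindor" already present; 3 new (g, a, l)
  "mirunde" → 7 new (m, i, r, u, n, d, e)
  "nelinlu" → 7 new (n, e, l, i, n, l, u)
  "lindorsarka" → prefix "lindors" already present; 4 new (a, r, k, a)
  "lindorlin" → prefix "lindor" already present; 3 new (l, i, n)
  "nedevi" → prefix "ne" already present; 4 new (d, e, v, i)
  "lindorsar" → prefix "lindorsar" already present; 0 new (none)
  "lindorrunrun" → prefix "lindor" already present; 6 new (r, u, n, r, u, n)
Total nodes = 2 + 8 + 4 + 0 + 3 + 4 + 2 + 2 + 3 + 4 + 3 + 3 + 3 + 7 + 7 + 4 + 3 + 4 + 0 + 6 = 72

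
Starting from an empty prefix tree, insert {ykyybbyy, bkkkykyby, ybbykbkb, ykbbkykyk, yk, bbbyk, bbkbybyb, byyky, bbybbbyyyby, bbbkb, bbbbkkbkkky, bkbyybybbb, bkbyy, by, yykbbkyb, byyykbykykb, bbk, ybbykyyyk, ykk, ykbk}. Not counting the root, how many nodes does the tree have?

93

Insert word by word; a character creates a node only if that edge doesn't already exist:
  "ykyybbyy" → 8 new (y, k, y, y, b, b, y, y)
  "bkkkykyby" → 9 new (b, k, k, k, y, k, y, b, y)
  "ybbykbkb" → prefix "y" already present; 7 new (b, b, y, k, b, k, b)
  "ykbbkykyk" → prefix "yk" already present; 7 new (b, b, k, y, k, y, k)
  "yk" → prefix "yk" already present; 0 new (none)
  "bbbyk" → prefix "b" already present; 4 new (b, b, y, k)
  "bbkbybyb" → prefix "bb" already present; 6 new (k, b, y, b, y, b)
  "byyky" → prefix "b" already present; 4 new (y, y, k, y)
  "bbybbbyyyby" → prefix "bb" already present; 9 new (y, b, b, b, y, y, y, b, y)
  "bbbkb" → prefix "bbb" already present; 2 new (k, b)
  "bbbbkkbkkky" → prefix "bbb" already present; 8 new (b, k, k, b, k, k, k, y)
  "bkbyybybbb" → prefix "bk" already present; 8 new (b, y, y, b, y, b, b, b)
  "bkbyy" → prefix "bkbyy" already present; 0 new (none)
  "by" → prefix "by" already present; 0 new (none)
  "yykbbkyb" → prefix "y" already present; 7 new (y, k, b, b, k, y, b)
  "byyykbykykb" → prefix "byy" already present; 8 new (y, k, b, y, k, y, k, b)
  "bbk" → prefix "bbk" already present; 0 new (none)
  "ybbykyyyk" → prefix "ybbyk" already present; 4 new (y, y, y, k)
  "ykk" → prefix "yk" already present; 1 new (k)
  "ykbk" → prefix "ykb" already present; 1 new (k)
Total nodes = 8 + 9 + 7 + 7 + 0 + 4 + 6 + 4 + 9 + 2 + 8 + 8 + 0 + 0 + 7 + 8 + 0 + 4 + 1 + 1 = 93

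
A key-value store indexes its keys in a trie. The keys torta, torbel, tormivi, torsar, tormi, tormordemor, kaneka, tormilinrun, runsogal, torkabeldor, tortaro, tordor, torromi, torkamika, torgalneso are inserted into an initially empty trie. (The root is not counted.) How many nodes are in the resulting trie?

Trace insertions, counting only characters that open a new branch:
  "torta" → 5 new (t, o, r, t, a)
  "torbel" → prefix "tor" already present; 3 new (b, e, l)
  "tormivi" → prefix "tor" already present; 4 new (m, i, v, i)
  "torsar" → prefix "tor" already present; 3 new (s, a, r)
  "tormi" → prefix "tormi" already present; 0 new (none)
  "tormordemor" → prefix "torm" already present; 7 new (o, r, d, e, m, o, r)
  "kaneka" → 6 new (k, a, n, e, k, a)
  "tormilinrun" → prefix "tormi" already present; 6 new (l, i, n, r, u, n)
  "runsogal" → 8 new (r, u, n, s, o, g, a, l)
  "torkabeldor" → prefix "tor" already present; 8 new (k, a, b, e, l, d, o, r)
  "tortaro" → prefix "torta" already present; 2 new (r, o)
  "tordor" → prefix "tor" already present; 3 new (d, o, r)
  "torromi" → prefix "tor" already present; 4 new (r, o, m, i)
  "torkamika" → prefix "torka" already present; 4 new (m, i, k, a)
  "torgalneso" → prefix "tor" already present; 7 new (g, a, l, n, e, s, o)
Total nodes = 5 + 3 + 4 + 3 + 0 + 7 + 6 + 6 + 8 + 8 + 2 + 3 + 4 + 4 + 7 = 70

70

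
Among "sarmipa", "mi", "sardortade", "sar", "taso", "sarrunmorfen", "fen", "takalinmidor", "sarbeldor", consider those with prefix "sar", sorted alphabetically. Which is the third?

sardortade

Words with prefix "sar", in lexicographic order: "sar", "sarbeldor", "sardortade", "sarmipa", "sarrunmorfen"
Position 3: sardortade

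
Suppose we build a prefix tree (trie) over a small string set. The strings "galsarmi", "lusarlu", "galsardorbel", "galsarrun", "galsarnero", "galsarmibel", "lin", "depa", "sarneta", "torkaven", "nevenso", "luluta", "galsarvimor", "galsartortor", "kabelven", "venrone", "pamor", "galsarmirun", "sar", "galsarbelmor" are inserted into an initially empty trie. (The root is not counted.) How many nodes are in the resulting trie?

Insert word by word; a character creates a node only if that edge doesn't already exist:
  "galsarmi" → 8 new (g, a, l, s, a, r, m, i)
  "lusarlu" → 7 new (l, u, s, a, r, l, u)
  "galsardorbel" → prefix "galsar" already present; 6 new (d, o, r, b, e, l)
  "galsarrun" → prefix "galsar" already present; 3 new (r, u, n)
  "galsarnero" → prefix "galsar" already present; 4 new (n, e, r, o)
  "galsarmibel" → prefix "galsarmi" already present; 3 new (b, e, l)
  "lin" → prefix "l" already present; 2 new (i, n)
  "depa" → 4 new (d, e, p, a)
  "sarneta" → 7 new (s, a, r, n, e, t, a)
  "torkaven" → 8 new (t, o, r, k, a, v, e, n)
  "nevenso" → 7 new (n, e, v, e, n, s, o)
  "luluta" → prefix "lu" already present; 4 new (l, u, t, a)
  "galsarvimor" → prefix "galsar" already present; 5 new (v, i, m, o, r)
  "galsartortor" → prefix "galsar" already present; 6 new (t, o, r, t, o, r)
  "kabelven" → 8 new (k, a, b, e, l, v, e, n)
  "venrone" → 7 new (v, e, n, r, o, n, e)
  "pamor" → 5 new (p, a, m, o, r)
  "galsarmirun" → prefix "galsarmi" already present; 3 new (r, u, n)
  "sar" → prefix "sar" already present; 0 new (none)
  "galsarbelmor" → prefix "galsar" already present; 6 new (b, e, l, m, o, r)
Total nodes = 8 + 7 + 6 + 3 + 4 + 3 + 2 + 4 + 7 + 8 + 7 + 4 + 5 + 6 + 8 + 7 + 5 + 3 + 0 + 6 = 103

103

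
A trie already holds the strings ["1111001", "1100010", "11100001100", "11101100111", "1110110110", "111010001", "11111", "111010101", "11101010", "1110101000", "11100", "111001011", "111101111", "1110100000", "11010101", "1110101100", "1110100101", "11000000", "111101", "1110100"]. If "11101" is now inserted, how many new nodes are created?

"11101" is already a full path in the trie; only an end-marker is added.
No new nodes are needed: 0.

0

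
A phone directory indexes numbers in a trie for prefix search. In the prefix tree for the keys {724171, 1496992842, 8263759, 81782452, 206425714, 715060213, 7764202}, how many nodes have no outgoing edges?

7

A leaf is a node with no children — equivalently, the end of a word that is not a proper prefix of any other stored word.
Those words: "1496992842", "206425714", "715060213", "724171", "7764202", "81782452", "8263759"
Leaf count: 7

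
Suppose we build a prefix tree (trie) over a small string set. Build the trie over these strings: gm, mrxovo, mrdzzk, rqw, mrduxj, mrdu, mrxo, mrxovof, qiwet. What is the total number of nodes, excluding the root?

Trie structure (* marks end of a word):
(root)
├─ g
│  └─ m *
├─ m
│  └─ r
│     ├─ d
│     │  ├─ u *
│     │  │  └─ x
│     │  │     └─ j *
│     │  └─ z
│     │     └─ z
│     │        └─ k *
│     └─ x
│        └─ o *
│           └─ v
│              └─ o *
│                 └─ f *
├─ q
│  └─ i
│     └─ w
│        └─ e
│           └─ t *
└─ r
   └─ q
      └─ w *
Counting every labelled node above: 24.

24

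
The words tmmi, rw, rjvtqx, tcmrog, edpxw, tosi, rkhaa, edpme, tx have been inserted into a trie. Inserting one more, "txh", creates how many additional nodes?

Walking "txh" from the root, the first 2 characters ("tx") follow existing edges; "h" is the first miss.
Each of the 1 remaining characters creates one node.

1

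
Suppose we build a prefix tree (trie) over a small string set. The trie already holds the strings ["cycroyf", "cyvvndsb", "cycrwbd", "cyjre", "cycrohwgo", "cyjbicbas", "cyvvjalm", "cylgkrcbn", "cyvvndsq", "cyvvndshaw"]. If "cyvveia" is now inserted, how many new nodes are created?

3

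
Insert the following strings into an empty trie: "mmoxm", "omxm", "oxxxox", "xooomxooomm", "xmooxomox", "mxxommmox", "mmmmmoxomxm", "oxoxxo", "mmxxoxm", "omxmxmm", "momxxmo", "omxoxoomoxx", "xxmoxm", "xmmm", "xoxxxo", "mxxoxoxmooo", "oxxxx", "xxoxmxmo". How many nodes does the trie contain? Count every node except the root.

Trace insertions, counting only characters that open a new branch:
  "mmoxm" → 5 new (m, m, o, x, m)
  "omxm" → 4 new (o, m, x, m)
  "oxxxox" → prefix "o" already present; 5 new (x, x, x, o, x)
  "xooomxooomm" → 11 new (x, o, o, o, m, x, o, o, o, m, m)
  "xmooxomox" → prefix "x" already present; 8 new (m, o, o, x, o, m, o, x)
  "mxxommmox" → prefix "m" already present; 8 new (x, x, o, m, m, m, o, x)
  "mmmmmoxomxm" → prefix "mm" already present; 9 new (m, m, m, o, x, o, m, x, m)
  "oxoxxo" → prefix "ox" already present; 4 new (o, x, x, o)
  "mmxxoxm" → prefix "mm" already present; 5 new (x, x, o, x, m)
  "omxmxmm" → prefix "omxm" already present; 3 new (x, m, m)
  "momxxmo" → prefix "m" already present; 6 new (o, m, x, x, m, o)
  "omxoxoomoxx" → prefix "omx" already present; 8 new (o, x, o, o, m, o, x, x)
  "xxmoxm" → prefix "x" already present; 5 new (x, m, o, x, m)
  "xmmm" → prefix "xm" already present; 2 new (m, m)
  "xoxxxo" → prefix "xo" already present; 4 new (x, x, x, o)
  "mxxoxoxmooo" → prefix "mxxo" already present; 7 new (x, o, x, m, o, o, o)
  "oxxxx" → prefix "oxxx" already present; 1 new (x)
  "xxoxmxmo" → prefix "xx" already present; 6 new (o, x, m, x, m, o)
Total nodes = 5 + 4 + 5 + 11 + 8 + 8 + 9 + 4 + 5 + 3 + 6 + 8 + 5 + 2 + 4 + 7 + 1 + 6 = 101

101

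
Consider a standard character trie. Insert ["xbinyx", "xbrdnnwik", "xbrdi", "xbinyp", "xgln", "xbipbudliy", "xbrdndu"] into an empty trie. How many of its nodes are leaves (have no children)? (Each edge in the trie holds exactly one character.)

7

Leaves are exactly the stored words that no other stored word extends.
Those words: "xbinyp", "xbinyx", "xbipbudliy", "xbrdi", "xbrdndu", "xbrdnnwik", "xgln"
Leaf count: 7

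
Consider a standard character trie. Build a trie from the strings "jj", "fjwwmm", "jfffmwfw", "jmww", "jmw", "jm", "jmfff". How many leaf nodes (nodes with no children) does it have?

5

Leaves are exactly the stored words that no other stored word extends.
Those words: "fjwwmm", "jfffmwfw", "jj", "jmfff", "jmww"
Leaf count: 5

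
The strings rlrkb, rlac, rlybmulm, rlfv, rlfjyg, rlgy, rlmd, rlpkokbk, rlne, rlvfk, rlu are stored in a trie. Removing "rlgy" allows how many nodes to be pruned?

2

Walk "rlgy" from the leaf back toward the root, removing each node that no remaining word uses.
The suffix "gy" (2 nodes) is used only by "rlgy"; the node for "rl" still has the child "r", so pruning stops there.
Nodes removed: 2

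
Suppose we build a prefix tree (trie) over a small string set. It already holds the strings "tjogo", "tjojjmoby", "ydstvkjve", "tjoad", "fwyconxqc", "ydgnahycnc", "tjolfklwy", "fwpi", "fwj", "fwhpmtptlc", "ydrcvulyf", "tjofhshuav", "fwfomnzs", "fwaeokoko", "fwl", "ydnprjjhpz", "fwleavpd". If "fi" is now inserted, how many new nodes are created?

The longest prefix of "fi" already in the trie is "f" (length 1).
Each of the 1 remaining characters creates one node.

1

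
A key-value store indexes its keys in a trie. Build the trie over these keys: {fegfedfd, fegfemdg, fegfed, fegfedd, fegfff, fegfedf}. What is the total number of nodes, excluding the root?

14

Trie structure (* marks end of a word):
(root)
└─ f
   └─ e
      └─ g
         └─ f
            ├─ e
            │  ├─ d *
            │  │  ├─ d *
            │  │  └─ f *
            │  │     └─ d *
            │  └─ m
            │     └─ d
            │        └─ g *
            └─ f
               └─ f *
Counting every labelled node above: 14.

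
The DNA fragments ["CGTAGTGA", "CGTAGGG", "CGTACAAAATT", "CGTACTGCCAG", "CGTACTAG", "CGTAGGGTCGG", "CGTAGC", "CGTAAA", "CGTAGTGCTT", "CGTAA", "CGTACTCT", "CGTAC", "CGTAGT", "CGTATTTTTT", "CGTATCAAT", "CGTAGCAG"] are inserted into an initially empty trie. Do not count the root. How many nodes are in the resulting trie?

49

Insert word by word; a character creates a node only if that edge doesn't already exist:
  "CGTAGTGA" → 8 new (C, G, T, A, G, T, G, A)
  "CGTAGGG" → prefix "CGTAG" already present; 2 new (G, G)
  "CGTACAAAATT" → prefix "CGTA" already present; 7 new (C, A, A, A, A, T, T)
  "CGTACTGCCAG" → prefix "CGTAC" already present; 6 new (T, G, C, C, A, G)
  "CGTACTAG" → prefix "CGTACT" already present; 2 new (A, G)
  "CGTAGGGTCGG" → prefix "CGTAGGG" already present; 4 new (T, C, G, G)
  "CGTAGC" → prefix "CGTAG" already present; 1 new (C)
  "CGTAAA" → prefix "CGTA" already present; 2 new (A, A)
  "CGTAGTGCTT" → prefix "CGTAGTG" already present; 3 new (C, T, T)
  "CGTAA" → prefix "CGTAA" already present; 0 new (none)
  "CGTACTCT" → prefix "CGTACT" already present; 2 new (C, T)
  "CGTAC" → prefix "CGTAC" already present; 0 new (none)
  "CGTAGT" → prefix "CGTAGT" already present; 0 new (none)
  "CGTATTTTTT" → prefix "CGTA" already present; 6 new (T, T, T, T, T, T)
  "CGTATCAAT" → prefix "CGTAT" already present; 4 new (C, A, A, T)
  "CGTAGCAG" → prefix "CGTAGC" already present; 2 new (A, G)
Total nodes = 8 + 2 + 7 + 6 + 2 + 4 + 1 + 2 + 3 + 0 + 2 + 0 + 0 + 6 + 4 + 2 = 49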